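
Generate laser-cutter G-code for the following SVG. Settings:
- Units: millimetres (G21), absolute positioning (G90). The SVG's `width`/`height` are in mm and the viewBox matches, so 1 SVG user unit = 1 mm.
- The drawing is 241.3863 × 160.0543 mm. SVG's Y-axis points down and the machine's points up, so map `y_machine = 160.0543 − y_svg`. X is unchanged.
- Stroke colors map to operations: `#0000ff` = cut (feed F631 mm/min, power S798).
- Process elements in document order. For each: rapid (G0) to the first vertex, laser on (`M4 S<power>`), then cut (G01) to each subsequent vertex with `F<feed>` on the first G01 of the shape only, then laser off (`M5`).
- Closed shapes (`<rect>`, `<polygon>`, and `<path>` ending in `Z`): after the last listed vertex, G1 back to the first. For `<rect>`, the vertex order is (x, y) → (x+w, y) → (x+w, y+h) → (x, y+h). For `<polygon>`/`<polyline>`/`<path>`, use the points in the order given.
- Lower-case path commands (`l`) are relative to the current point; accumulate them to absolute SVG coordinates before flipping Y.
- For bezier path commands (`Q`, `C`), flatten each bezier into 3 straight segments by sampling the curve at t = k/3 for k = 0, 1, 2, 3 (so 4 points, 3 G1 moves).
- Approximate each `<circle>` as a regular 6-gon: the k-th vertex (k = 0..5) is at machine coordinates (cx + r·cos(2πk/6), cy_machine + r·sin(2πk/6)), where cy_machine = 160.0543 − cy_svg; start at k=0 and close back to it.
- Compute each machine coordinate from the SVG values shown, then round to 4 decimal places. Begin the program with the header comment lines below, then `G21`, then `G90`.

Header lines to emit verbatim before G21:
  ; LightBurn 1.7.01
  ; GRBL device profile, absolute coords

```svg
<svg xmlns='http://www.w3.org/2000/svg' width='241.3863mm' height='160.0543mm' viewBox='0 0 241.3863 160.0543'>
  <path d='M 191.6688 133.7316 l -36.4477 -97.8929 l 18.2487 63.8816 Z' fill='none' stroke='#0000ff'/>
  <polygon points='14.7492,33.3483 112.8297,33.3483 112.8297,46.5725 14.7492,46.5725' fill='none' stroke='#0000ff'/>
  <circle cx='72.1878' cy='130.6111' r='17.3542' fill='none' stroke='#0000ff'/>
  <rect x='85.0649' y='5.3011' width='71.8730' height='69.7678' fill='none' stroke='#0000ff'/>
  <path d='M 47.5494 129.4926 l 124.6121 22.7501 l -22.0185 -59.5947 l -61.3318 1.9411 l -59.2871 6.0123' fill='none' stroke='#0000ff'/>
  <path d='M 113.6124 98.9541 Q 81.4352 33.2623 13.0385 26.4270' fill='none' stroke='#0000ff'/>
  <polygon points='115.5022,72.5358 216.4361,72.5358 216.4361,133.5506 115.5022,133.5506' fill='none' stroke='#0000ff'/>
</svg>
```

Since the viewBox matches the mm dimensions, user units are millimetres directly. The only transform is the Y-flip y_m = 160.0543 − y_svg.

Shape 1 is a closed polygon drawn with `<path>`. Its stroke #0000ff means cut at S798, F631. After flipping Y the toolpath is (191.6688,26.3227) → (155.2211,124.2156) → (173.4698,60.3340) → (191.6688,26.3227), returning to the start.

Shape 2 is a rectangle drawn with `<polygon>`. Its stroke #0000ff means cut at S798, F631. After flipping Y the toolpath is (14.7492,126.7060) → (112.8297,126.7060) → (112.8297,113.4818) → (14.7492,113.4818) → (14.7492,126.7060), returning to the start.

Shape 3 is a circle drawn with `<circle>`. Its stroke #0000ff means cut at S798, F631. After flipping Y the toolpath is (89.5420,29.4432) → (80.8649,44.4724) → (63.5107,44.4724) → (54.8336,29.4432) → (63.5107,14.4140) → (80.8649,14.4140) → (89.5420,29.4432), returning to the start.

Shape 4 is a rectangle drawn with `<rect>`. Its stroke #0000ff means cut at S798, F631. After flipping Y the toolpath is (85.0649,154.7532) → (156.9379,154.7532) → (156.9379,84.9854) → (85.0649,84.9854) → (85.0649,154.7532), returning to the start.

Shape 5 is a open polyline drawn with `<path>`. Its stroke #0000ff means cut at S798, F631. After flipping Y the toolpath is (47.5494,30.5617) → (172.1615,7.8116) → (150.1430,67.4063) → (88.8112,65.4652) → (29.5241,59.4529).

Shape 6 is a quadratic bezier drawn with `<path>`. Its stroke #0000ff means cut at S798, F631. After flipping Y the toolpath is (113.6124,61.1002) → (88.1365,98.3551) → (54.6119,122.5308) → (13.0385,133.6273).

Shape 7 is a rectangle drawn with `<polygon>`. Its stroke #0000ff means cut at S798, F631. After flipping Y the toolpath is (115.5022,87.5185) → (216.4361,87.5185) → (216.4361,26.5037) → (115.5022,26.5037) → (115.5022,87.5185), returning to the start.

; LightBurn 1.7.01
; GRBL device profile, absolute coords
G21
G90
G0 X191.6688 Y26.3227
M4 S798
G01 X155.2211 Y124.2156 F631
G01 X173.4698 Y60.3340
G01 X191.6688 Y26.3227
M5
G0 X14.7492 Y126.7060
M4 S798
G01 X112.8297 Y126.7060 F631
G01 X112.8297 Y113.4818
G01 X14.7492 Y113.4818
G01 X14.7492 Y126.7060
M5
G0 X89.5420 Y29.4432
M4 S798
G01 X80.8649 Y44.4724 F631
G01 X63.5107 Y44.4724
G01 X54.8336 Y29.4432
G01 X63.5107 Y14.4140
G01 X80.8649 Y14.4140
G01 X89.5420 Y29.4432
M5
G0 X85.0649 Y154.7532
M4 S798
G01 X156.9379 Y154.7532 F631
G01 X156.9379 Y84.9854
G01 X85.0649 Y84.9854
G01 X85.0649 Y154.7532
M5
G0 X47.5494 Y30.5617
M4 S798
G01 X172.1615 Y7.8116 F631
G01 X150.1430 Y67.4063
G01 X88.8112 Y65.4652
G01 X29.5241 Y59.4529
M5
G0 X113.6124 Y61.1002
M4 S798
G01 X88.1365 Y98.3551 F631
G01 X54.6119 Y122.5308
G01 X13.0385 Y133.6273
M5
G0 X115.5022 Y87.5185
M4 S798
G01 X216.4361 Y87.5185 F631
G01 X216.4361 Y26.5037
G01 X115.5022 Y26.5037
G01 X115.5022 Y87.5185
M5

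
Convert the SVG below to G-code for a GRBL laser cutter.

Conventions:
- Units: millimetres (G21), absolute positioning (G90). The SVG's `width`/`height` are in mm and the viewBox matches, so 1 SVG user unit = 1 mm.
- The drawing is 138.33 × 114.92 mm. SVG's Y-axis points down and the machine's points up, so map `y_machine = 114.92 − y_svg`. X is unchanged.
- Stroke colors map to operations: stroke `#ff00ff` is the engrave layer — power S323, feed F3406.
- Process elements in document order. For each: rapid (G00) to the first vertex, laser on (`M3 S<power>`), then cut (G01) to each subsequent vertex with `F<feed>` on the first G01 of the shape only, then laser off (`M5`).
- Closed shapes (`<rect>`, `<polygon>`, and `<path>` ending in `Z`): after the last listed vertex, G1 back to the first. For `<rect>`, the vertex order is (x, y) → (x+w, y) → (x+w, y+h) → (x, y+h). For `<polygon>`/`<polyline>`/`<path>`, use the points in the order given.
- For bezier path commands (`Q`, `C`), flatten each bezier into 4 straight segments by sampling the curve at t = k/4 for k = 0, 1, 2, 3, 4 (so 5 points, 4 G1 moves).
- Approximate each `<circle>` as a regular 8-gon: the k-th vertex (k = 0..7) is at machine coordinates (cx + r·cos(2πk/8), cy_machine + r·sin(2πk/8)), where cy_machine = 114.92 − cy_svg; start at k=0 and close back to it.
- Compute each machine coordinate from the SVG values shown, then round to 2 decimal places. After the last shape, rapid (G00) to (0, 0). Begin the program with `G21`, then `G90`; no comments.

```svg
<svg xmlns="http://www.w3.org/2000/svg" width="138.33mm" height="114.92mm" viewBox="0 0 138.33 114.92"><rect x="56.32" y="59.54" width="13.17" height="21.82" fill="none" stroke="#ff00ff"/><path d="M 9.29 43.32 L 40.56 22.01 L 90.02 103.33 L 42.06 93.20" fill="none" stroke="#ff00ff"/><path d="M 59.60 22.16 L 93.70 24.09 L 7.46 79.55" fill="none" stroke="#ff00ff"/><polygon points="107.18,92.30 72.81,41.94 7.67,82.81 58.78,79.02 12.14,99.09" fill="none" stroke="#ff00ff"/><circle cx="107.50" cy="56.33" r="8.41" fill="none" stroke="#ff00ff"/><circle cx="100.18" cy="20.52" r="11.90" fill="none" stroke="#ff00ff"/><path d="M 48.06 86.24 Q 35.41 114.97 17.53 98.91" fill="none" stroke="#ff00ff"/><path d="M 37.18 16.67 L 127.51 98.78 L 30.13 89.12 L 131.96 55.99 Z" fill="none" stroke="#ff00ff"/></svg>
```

G21
G90
G00 X56.32 Y55.38
M3 S323
G01 X69.49 Y55.38 F3406
G01 X69.49 Y33.56
G01 X56.32 Y33.56
G01 X56.32 Y55.38
M5
G00 X9.29 Y71.60
M3 S323
G01 X40.56 Y92.91 F3406
G01 X90.02 Y11.59
G01 X42.06 Y21.72
M5
G00 X59.60 Y92.76
M3 S323
G01 X93.70 Y90.83 F3406
G01 X7.46 Y35.37
M5
G00 X107.18 Y22.62
M3 S323
G01 X72.81 Y72.98 F3406
G01 X7.67 Y32.11
G01 X58.78 Y35.90
G01 X12.14 Y15.83
G01 X107.18 Y22.62
M5
G00 X115.91 Y58.59
M3 S323
G01 X113.45 Y64.54 F3406
G01 X107.50 Y67.00
G01 X101.55 Y64.54
G01 X99.09 Y58.59
G01 X101.55 Y52.64
G01 X107.50 Y50.18
G01 X113.45 Y52.64
G01 X115.91 Y58.59
M5
G00 X112.08 Y94.40
M3 S323
G01 X108.59 Y102.81 F3406
G01 X100.18 Y106.30
G01 X91.77 Y102.81
G01 X88.28 Y94.40
G01 X91.77 Y85.99
G01 X100.18 Y82.50
G01 X108.59 Y85.99
G01 X112.08 Y94.40
M5
G00 X48.06 Y28.68
M3 S323
G01 X41.41 Y17.11 F3406
G01 X34.10 Y11.15
G01 X26.14 Y10.78
G01 X17.53 Y16.01
M5
G00 X37.18 Y98.25
M3 S323
G01 X127.51 Y16.14 F3406
G01 X30.13 Y25.80
G01 X131.96 Y58.93
G01 X37.18 Y98.25
M5
G00 X0.00 Y0.00

Since the viewBox matches the mm dimensions, user units are millimetres directly. The only transform is the Y-flip y_m = 114.92 − y_svg.

Shape 1 is a rectangle drawn with `<rect>`. Its stroke #ff00ff means engrave at S323, F3406. After flipping Y the toolpath is (56.32,55.38) → (69.49,55.38) → (69.49,33.56) → (56.32,33.56) → (56.32,55.38), returning to the start.

Shape 2 is a open polyline drawn with `<path>`. Its stroke #ff00ff means engrave at S323, F3406. After flipping Y the toolpath is (9.29,71.60) → (40.56,92.91) → (90.02,11.59) → (42.06,21.72).

Shape 3 is a open polyline drawn with `<path>`. Its stroke #ff00ff means engrave at S323, F3406. After flipping Y the toolpath is (59.60,92.76) → (93.70,90.83) → (7.46,35.37).

Shape 4 is a closed polygon drawn with `<polygon>`. Its stroke #ff00ff means engrave at S323, F3406. After flipping Y the toolpath is (107.18,22.62) → (72.81,72.98) → (7.67,32.11) → (58.78,35.90) → (12.14,15.83) → (107.18,22.62), returning to the start.

Shape 5 is a circle drawn with `<circle>`. Its stroke #ff00ff means engrave at S323, F3406. After flipping Y the toolpath is (115.91,58.59) → (113.45,64.54) → (107.50,67.00) → (101.55,64.54) → (99.09,58.59) → (101.55,52.64) → (107.50,50.18) → (113.45,52.64) → (115.91,58.59), returning to the start.

Shape 6 is a circle drawn with `<circle>`. Its stroke #ff00ff means engrave at S323, F3406. After flipping Y the toolpath is (112.08,94.40) → (108.59,102.81) → (100.18,106.30) → (91.77,102.81) → (88.28,94.40) → (91.77,85.99) → (100.18,82.50) → (108.59,85.99) → (112.08,94.40), returning to the start.

Shape 7 is a quadratic bezier drawn with `<path>`. Its stroke #ff00ff means engrave at S323, F3406. After flipping Y the toolpath is (48.06,28.68) → (41.41,17.11) → (34.10,11.15) → (26.14,10.78) → (17.53,16.01).

Shape 8 is a closed polygon drawn with `<path>`. Its stroke #ff00ff means engrave at S323, F3406. After flipping Y the toolpath is (37.18,98.25) → (127.51,16.14) → (30.13,25.80) → (131.96,58.93) → (37.18,98.25), returning to the start.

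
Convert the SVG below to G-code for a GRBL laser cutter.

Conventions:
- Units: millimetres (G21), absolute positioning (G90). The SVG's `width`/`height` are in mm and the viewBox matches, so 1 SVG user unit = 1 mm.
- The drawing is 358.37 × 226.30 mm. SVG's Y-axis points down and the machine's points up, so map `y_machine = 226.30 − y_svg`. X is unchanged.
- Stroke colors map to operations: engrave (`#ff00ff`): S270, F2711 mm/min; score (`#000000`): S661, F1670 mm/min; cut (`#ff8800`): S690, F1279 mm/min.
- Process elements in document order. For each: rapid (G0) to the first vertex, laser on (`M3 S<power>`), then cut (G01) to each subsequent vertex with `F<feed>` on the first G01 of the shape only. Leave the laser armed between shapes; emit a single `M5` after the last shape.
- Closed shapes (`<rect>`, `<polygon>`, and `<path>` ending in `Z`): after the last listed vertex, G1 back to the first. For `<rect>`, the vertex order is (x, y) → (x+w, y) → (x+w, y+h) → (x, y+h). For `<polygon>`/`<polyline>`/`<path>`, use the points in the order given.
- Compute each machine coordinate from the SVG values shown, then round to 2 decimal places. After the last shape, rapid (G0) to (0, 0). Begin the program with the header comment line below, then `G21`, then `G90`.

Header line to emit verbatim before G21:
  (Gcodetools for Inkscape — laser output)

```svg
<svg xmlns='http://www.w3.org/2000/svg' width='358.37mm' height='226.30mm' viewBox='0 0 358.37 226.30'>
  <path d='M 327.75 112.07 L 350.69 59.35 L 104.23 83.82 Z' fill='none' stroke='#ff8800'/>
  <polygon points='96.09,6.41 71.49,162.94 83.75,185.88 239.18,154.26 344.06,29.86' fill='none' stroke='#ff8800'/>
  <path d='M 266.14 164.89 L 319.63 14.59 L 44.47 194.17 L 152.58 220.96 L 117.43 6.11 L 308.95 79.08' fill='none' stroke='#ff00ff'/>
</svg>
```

(Gcodetools for Inkscape — laser output)
G21
G90
G0 X327.75 Y114.23
M3 S690
G01 X350.69 Y166.95 F1279
G01 X104.23 Y142.48
G01 X327.75 Y114.23
G0 X96.09 Y219.89
M3 S690
G01 X71.49 Y63.36 F1279
G01 X83.75 Y40.42
G01 X239.18 Y72.04
G01 X344.06 Y196.44
G01 X96.09 Y219.89
G0 X266.14 Y61.41
M3 S270
G01 X319.63 Y211.71 F2711
G01 X44.47 Y32.13
G01 X152.58 Y5.34
G01 X117.43 Y220.19
G01 X308.95 Y147.22
M5
G0 X0.00 Y0.00

viewBox `0 0 358.37 226.30` with mm width/height → 1 unit = 1 mm. Flip: y_m = 226.30 − y_svg.

**Shape 1** — `<path>` closed polygon, stroke `#ff8800` → cut (S690, F1279). Machine vertices: (327.75,114.23) → (350.69,166.95) → (104.23,142.48) → (327.75,114.23). Closed: final G1 returns to the first vertex.

**Shape 2** — `<polygon>` closed polygon, stroke `#ff8800` → cut (S690, F1279). Machine vertices: (96.09,219.89) → (71.49,63.36) → (83.75,40.42) → (239.18,72.04) → (344.06,196.44) → (96.09,219.89). Closed: final G1 returns to the first vertex.

**Shape 3** — `<path>` open polyline, stroke `#ff00ff` → engrave (S270, F2711). Machine vertices: (266.14,61.41) → (319.63,211.71) → (44.47,32.13) → (152.58,5.34) → (117.43,220.19) → (308.95,147.22). Open path.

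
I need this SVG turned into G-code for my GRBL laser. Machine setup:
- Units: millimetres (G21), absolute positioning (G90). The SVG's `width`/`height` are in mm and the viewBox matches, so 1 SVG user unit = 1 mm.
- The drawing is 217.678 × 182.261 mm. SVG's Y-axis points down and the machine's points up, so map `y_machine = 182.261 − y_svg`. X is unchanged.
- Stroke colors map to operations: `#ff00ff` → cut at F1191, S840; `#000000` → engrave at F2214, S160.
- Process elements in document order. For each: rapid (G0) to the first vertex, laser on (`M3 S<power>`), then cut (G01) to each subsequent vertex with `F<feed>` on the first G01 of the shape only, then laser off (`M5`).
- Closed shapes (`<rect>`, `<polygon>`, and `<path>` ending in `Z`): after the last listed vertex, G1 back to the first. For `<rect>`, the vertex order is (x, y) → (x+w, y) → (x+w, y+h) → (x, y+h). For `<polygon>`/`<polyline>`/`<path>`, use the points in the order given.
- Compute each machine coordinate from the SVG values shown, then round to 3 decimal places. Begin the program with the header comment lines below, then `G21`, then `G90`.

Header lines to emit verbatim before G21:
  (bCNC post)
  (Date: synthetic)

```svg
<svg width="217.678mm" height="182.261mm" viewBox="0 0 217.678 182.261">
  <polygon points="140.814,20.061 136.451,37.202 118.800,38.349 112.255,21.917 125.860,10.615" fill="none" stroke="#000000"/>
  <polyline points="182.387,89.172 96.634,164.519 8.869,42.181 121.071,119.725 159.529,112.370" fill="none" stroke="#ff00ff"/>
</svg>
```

viewBox `0 0 217.678 182.261` with mm width/height → 1 unit = 1 mm. Flip: y_m = 182.261 − y_svg.

**Shape 1** — `<polygon>` regular polygon, stroke `#000000` → engrave (S160, F2214). Machine vertices: (140.814,162.200) → (136.451,145.059) → (118.800,143.912) → (112.255,160.344) → (125.860,171.646) → (140.814,162.200). Closed: final G1 returns to the first vertex.

**Shape 2** — `<polyline>` open polyline, stroke `#ff00ff` → cut (S840, F1191). Machine vertices: (182.387,93.089) → (96.634,17.742) → (8.869,140.080) → (121.071,62.536) → (159.529,69.891). Open path.

(bCNC post)
(Date: synthetic)
G21
G90
G0 X140.814 Y162.200
M3 S160
G01 X136.451 Y145.059 F2214
G01 X118.800 Y143.912
G01 X112.255 Y160.344
G01 X125.860 Y171.646
G01 X140.814 Y162.200
M5
G0 X182.387 Y93.089
M3 S840
G01 X96.634 Y17.742 F1191
G01 X8.869 Y140.080
G01 X121.071 Y62.536
G01 X159.529 Y69.891
M5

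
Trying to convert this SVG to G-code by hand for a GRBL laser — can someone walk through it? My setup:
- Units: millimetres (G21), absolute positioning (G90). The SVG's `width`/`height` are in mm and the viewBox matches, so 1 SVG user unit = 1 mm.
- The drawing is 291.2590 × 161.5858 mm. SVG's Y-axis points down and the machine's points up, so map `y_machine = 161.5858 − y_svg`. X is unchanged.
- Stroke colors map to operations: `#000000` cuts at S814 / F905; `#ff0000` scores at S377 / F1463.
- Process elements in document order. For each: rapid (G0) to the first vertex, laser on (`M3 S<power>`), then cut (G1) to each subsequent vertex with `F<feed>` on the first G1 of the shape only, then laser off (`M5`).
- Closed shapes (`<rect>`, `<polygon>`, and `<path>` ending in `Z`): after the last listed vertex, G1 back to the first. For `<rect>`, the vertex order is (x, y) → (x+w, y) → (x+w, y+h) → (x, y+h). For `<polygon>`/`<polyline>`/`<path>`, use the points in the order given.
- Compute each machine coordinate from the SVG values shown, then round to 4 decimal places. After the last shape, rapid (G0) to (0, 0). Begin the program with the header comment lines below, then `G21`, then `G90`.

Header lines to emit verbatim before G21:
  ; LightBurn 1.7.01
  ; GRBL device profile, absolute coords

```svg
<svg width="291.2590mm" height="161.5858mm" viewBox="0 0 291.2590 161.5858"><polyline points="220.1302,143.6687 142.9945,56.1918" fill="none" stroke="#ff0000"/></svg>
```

Since the viewBox matches the mm dimensions, user units are millimetres directly. The only transform is the Y-flip y_m = 161.5858 − y_svg.

Shape 1 is a line segment drawn with `<polyline>`. Its stroke #ff0000 means score at S377, F1463. After flipping Y the toolpath is (220.1302,17.9171) → (142.9945,105.3940).

; LightBurn 1.7.01
; GRBL device profile, absolute coords
G21
G90
G0 X220.1302 Y17.9171
M3 S377
G1 X142.9945 Y105.3940 F1463
M5
G0 X0.0000 Y0.0000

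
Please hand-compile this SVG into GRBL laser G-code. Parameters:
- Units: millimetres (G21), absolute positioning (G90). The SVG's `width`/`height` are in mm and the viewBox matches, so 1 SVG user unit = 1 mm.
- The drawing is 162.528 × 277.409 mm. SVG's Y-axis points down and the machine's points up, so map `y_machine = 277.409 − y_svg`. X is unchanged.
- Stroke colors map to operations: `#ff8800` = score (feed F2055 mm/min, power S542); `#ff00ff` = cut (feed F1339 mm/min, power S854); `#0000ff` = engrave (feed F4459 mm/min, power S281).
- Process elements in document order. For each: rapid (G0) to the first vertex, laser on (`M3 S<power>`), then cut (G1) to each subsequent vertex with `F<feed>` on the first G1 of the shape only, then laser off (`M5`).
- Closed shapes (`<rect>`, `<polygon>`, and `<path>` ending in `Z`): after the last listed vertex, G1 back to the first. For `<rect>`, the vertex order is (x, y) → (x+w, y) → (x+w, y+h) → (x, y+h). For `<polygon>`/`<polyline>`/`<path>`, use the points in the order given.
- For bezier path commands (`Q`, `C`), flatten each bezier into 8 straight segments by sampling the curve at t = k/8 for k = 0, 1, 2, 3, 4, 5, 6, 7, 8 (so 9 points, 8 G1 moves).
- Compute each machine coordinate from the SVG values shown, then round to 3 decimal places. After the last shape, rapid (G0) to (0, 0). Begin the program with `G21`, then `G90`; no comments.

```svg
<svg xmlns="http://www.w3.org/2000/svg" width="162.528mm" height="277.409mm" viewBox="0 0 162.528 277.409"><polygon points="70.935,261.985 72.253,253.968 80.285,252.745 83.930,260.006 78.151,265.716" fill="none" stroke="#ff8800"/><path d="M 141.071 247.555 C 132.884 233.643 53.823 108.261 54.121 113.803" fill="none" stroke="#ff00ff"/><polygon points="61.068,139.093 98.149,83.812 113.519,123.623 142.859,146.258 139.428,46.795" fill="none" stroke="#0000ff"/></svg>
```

1 u = 1 mm; y_m = 277.409 − y.

[1] `<polygon>` regular polygon, #ff8800→score S542 F2055: (70.935,15.424) → (72.253,23.441) → (80.285,24.664) → (83.930,17.403) → (78.151,11.693) → (70.935,15.424) (closed)

[2] `<path>` cubic bezier, #ff00ff→cut S854 F1339: (141.071,29.854) → (134.972,39.823) → (123.989,57.401) → (109.883,79.749) → (94.414,104.025) → (79.343,127.390) → (66.430,147.002) → (57.436,160.021) → (54.121,163.606)

[3] `<polygon>` closed polygon, #0000ff→engrave S281 F4459: (61.068,138.316) → (98.149,193.597) → (113.519,153.786) → (142.859,131.151) → (139.428,230.614) → (61.068,138.316) (closed)

G21
G90
G0 X70.935 Y15.424
M3 S542
G1 X72.253 Y23.441 F2055
G1 X80.285 Y24.664
G1 X83.930 Y17.403
G1 X78.151 Y11.693
G1 X70.935 Y15.424
M5
G0 X141.071 Y29.854
M3 S854
G1 X134.972 Y39.823 F1339
G1 X123.989 Y57.401
G1 X109.883 Y79.749
G1 X94.414 Y104.025
G1 X79.343 Y127.390
G1 X66.430 Y147.002
G1 X57.436 Y160.021
G1 X54.121 Y163.606
M5
G0 X61.068 Y138.316
M3 S281
G1 X98.149 Y193.597 F4459
G1 X113.519 Y153.786
G1 X142.859 Y131.151
G1 X139.428 Y230.614
G1 X61.068 Y138.316
M5
G0 X0.000 Y0.000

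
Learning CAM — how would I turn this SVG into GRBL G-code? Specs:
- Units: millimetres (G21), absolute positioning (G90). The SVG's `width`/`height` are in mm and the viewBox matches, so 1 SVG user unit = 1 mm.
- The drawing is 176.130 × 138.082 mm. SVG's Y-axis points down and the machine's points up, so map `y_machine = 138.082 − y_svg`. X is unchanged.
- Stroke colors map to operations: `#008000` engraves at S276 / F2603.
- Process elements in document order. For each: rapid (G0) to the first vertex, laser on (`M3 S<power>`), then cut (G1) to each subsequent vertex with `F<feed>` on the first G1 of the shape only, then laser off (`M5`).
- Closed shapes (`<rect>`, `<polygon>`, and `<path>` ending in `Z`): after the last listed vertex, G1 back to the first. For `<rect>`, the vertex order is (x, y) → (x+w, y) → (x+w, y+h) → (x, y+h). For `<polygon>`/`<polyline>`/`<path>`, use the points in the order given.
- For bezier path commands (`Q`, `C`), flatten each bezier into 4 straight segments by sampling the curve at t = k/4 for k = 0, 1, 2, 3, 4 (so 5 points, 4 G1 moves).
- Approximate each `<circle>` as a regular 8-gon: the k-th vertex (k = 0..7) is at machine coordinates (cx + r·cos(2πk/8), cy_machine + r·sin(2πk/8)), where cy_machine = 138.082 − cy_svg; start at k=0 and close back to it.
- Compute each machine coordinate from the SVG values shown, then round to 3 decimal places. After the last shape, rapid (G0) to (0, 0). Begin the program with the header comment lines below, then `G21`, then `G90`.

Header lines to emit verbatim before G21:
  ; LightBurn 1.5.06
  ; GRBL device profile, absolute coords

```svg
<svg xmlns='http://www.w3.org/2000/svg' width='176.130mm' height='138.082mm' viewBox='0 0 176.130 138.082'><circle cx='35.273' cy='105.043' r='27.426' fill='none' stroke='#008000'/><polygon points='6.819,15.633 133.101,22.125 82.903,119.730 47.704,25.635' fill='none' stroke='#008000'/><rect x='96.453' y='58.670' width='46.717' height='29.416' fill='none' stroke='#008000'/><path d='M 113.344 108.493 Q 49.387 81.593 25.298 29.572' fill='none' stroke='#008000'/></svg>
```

Since the viewBox matches the mm dimensions, user units are millimetres directly. The only transform is the Y-flip y_m = 138.082 − y_svg.

Shape 1 is a circle drawn with `<circle>`. Its stroke #008000 means engrave at S276, F2603. After flipping Y the toolpath is (62.699,33.039) → (54.666,52.432) → (35.273,60.465) → (15.880,52.432) → (7.847,33.039) → (15.880,13.646) → (35.273,5.613) → (54.666,13.646) → (62.699,33.039), returning to the start.

Shape 2 is a closed polygon drawn with `<polygon>`. Its stroke #008000 means engrave at S276, F2603. After flipping Y the toolpath is (6.819,122.449) → (133.101,115.957) → (82.903,18.352) → (47.704,112.447) → (6.819,122.449), returning to the start.

Shape 3 is a rectangle drawn with `<rect>`. Its stroke #008000 means engrave at S276, F2603. After flipping Y the toolpath is (96.453,79.412) → (143.170,79.412) → (143.170,49.996) → (96.453,49.996) → (96.453,79.412), returning to the start.

Shape 4 is a quadratic bezier drawn with `<path>`. Its stroke #008000 means engrave at S276, F2603. After flipping Y the toolpath is (113.344,29.589) → (83.857,44.609) → (59.354,62.769) → (39.834,84.070) → (25.298,108.510).

; LightBurn 1.5.06
; GRBL device profile, absolute coords
G21
G90
G0 X62.699 Y33.039
M3 S276
G1 X54.666 Y52.432 F2603
G1 X35.273 Y60.465
G1 X15.880 Y52.432
G1 X7.847 Y33.039
G1 X15.880 Y13.646
G1 X35.273 Y5.613
G1 X54.666 Y13.646
G1 X62.699 Y33.039
M5
G0 X6.819 Y122.449
M3 S276
G1 X133.101 Y115.957 F2603
G1 X82.903 Y18.352
G1 X47.704 Y112.447
G1 X6.819 Y122.449
M5
G0 X96.453 Y79.412
M3 S276
G1 X143.170 Y79.412 F2603
G1 X143.170 Y49.996
G1 X96.453 Y49.996
G1 X96.453 Y79.412
M5
G0 X113.344 Y29.589
M3 S276
G1 X83.857 Y44.609 F2603
G1 X59.354 Y62.769
G1 X39.834 Y84.070
G1 X25.298 Y108.510
M5
G0 X0.000 Y0.000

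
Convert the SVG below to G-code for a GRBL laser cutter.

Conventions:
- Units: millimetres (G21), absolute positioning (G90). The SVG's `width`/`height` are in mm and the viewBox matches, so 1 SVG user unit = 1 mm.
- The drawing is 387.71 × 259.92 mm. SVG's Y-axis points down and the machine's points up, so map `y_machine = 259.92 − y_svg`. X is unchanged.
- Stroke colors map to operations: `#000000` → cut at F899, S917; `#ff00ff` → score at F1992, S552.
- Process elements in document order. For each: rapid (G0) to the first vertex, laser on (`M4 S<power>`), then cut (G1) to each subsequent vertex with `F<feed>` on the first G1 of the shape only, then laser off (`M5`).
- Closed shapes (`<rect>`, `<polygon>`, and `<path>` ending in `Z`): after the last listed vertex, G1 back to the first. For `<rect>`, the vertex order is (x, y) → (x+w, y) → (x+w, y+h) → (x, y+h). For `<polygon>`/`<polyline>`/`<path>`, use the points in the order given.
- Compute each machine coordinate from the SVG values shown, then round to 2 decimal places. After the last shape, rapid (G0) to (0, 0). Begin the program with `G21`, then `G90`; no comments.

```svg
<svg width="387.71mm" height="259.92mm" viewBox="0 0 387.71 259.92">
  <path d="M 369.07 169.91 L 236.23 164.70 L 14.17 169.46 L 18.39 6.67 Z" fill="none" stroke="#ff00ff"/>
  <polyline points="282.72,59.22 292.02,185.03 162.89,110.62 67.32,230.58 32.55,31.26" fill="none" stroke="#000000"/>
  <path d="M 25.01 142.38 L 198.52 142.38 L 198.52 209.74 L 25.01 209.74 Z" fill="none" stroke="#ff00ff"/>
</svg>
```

Since the viewBox matches the mm dimensions, user units are millimetres directly. The only transform is the Y-flip y_m = 259.92 − y_svg.

Shape 1 is a closed polygon drawn with `<path>`. Its stroke #ff00ff means score at S552, F1992. After flipping Y the toolpath is (369.07,90.01) → (236.23,95.22) → (14.17,90.46) → (18.39,253.25) → (369.07,90.01), returning to the start.

Shape 2 is a open polyline drawn with `<polyline>`. Its stroke #000000 means cut at S917, F899. After flipping Y the toolpath is (282.72,200.70) → (292.02,74.89) → (162.89,149.30) → (67.32,29.34) → (32.55,228.66).

Shape 3 is a rectangle drawn with `<path>`. Its stroke #ff00ff means score at S552, F1992. After flipping Y the toolpath is (25.01,117.54) → (198.52,117.54) → (198.52,50.18) → (25.01,50.18) → (25.01,117.54), returning to the start.

G21
G90
G0 X369.07 Y90.01
M4 S552
G1 X236.23 Y95.22 F1992
G1 X14.17 Y90.46
G1 X18.39 Y253.25
G1 X369.07 Y90.01
M5
G0 X282.72 Y200.70
M4 S917
G1 X292.02 Y74.89 F899
G1 X162.89 Y149.30
G1 X67.32 Y29.34
G1 X32.55 Y228.66
M5
G0 X25.01 Y117.54
M4 S552
G1 X198.52 Y117.54 F1992
G1 X198.52 Y50.18
G1 X25.01 Y50.18
G1 X25.01 Y117.54
M5
G0 X0.00 Y0.00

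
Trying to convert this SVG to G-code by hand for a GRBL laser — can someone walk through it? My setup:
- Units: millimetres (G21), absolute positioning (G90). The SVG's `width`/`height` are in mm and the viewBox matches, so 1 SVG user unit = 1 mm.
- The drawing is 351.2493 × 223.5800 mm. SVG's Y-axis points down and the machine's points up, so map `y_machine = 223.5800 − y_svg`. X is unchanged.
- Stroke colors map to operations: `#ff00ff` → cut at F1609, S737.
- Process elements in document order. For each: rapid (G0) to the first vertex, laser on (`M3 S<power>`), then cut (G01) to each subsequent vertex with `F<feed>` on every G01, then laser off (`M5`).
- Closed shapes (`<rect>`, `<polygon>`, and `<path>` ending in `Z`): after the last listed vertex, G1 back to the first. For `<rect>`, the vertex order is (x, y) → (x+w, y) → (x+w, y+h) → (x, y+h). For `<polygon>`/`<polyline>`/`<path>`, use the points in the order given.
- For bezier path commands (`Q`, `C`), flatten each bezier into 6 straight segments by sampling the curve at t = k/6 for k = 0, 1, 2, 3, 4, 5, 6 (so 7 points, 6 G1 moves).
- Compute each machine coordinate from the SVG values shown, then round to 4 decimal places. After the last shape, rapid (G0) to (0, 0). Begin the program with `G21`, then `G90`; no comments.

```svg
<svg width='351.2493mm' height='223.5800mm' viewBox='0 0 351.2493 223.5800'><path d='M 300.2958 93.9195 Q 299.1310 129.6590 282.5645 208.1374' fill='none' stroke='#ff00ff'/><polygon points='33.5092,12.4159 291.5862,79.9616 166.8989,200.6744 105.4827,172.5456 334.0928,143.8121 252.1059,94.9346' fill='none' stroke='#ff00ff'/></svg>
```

1 u = 1 mm; y_m = 223.5800 − y.

[1] `<path>` quadratic bezier, #ff00ff→cut S737 F1609: (300.2958,129.6605) → (299.4797,116.5601) → (297.8080,101.0854) → (295.2806,83.2363) → (291.8975,63.0128) → (287.6588,40.4149) → (282.5645,15.4426)

[2] `<polygon>` closed polygon, #ff00ff→cut S737 F1609: (33.5092,211.1641) → (291.5862,143.6184) → (166.8989,22.9056) → (105.4827,51.0344) → (334.0928,79.7679) → (252.1059,128.6454) → (33.5092,211.1641) (closed)

G21
G90
G0 X300.2958 Y129.6605
M3 S737
G01 X299.4797 Y116.5601 F1609
G01 X297.8080 Y101.0854 F1609
G01 X295.2806 Y83.2363 F1609
G01 X291.8975 Y63.0128 F1609
G01 X287.6588 Y40.4149 F1609
G01 X282.5645 Y15.4426 F1609
M5
G0 X33.5092 Y211.1641
M3 S737
G01 X291.5862 Y143.6184 F1609
G01 X166.8989 Y22.9056 F1609
G01 X105.4827 Y51.0344 F1609
G01 X334.0928 Y79.7679 F1609
G01 X252.1059 Y128.6454 F1609
G01 X33.5092 Y211.1641 F1609
M5
G0 X0.0000 Y0.0000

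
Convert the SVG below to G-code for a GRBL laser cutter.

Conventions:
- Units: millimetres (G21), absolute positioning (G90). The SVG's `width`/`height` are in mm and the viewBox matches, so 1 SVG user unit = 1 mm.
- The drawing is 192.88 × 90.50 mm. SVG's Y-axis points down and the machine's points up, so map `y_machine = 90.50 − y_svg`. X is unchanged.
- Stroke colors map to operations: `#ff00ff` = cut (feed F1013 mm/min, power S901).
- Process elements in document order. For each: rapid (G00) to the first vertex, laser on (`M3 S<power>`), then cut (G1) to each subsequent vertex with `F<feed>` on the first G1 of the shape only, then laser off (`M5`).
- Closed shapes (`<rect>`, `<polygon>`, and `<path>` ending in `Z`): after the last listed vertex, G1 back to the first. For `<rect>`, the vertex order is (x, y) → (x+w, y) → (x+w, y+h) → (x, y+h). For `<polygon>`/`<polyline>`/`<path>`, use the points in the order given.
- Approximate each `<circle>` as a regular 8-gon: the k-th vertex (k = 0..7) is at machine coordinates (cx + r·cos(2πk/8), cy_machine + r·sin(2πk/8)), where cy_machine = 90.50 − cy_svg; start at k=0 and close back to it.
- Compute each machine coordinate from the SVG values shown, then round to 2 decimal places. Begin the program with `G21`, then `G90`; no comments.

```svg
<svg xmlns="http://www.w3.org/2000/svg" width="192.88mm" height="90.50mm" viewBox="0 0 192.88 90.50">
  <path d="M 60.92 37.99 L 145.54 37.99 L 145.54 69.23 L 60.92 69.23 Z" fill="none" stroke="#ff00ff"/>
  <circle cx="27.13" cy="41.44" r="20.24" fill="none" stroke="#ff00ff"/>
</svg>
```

Since the viewBox matches the mm dimensions, user units are millimetres directly. The only transform is the Y-flip y_m = 90.50 − y_svg.

Shape 1 is a rectangle drawn with `<path>`. Its stroke #ff00ff means cut at S901, F1013. After flipping Y the toolpath is (60.92,52.51) → (145.54,52.51) → (145.54,21.27) → (60.92,21.27) → (60.92,52.51), returning to the start.

Shape 2 is a circle drawn with `<circle>`. Its stroke #ff00ff means cut at S901, F1013. After flipping Y the toolpath is (47.37,49.06) → (41.44,63.37) → (27.13,69.30) → (12.82,63.37) → (6.89,49.06) → (12.82,34.75) → (27.13,28.82) → (41.44,34.75) → (47.37,49.06), returning to the start.

G21
G90
G00 X60.92 Y52.51
M3 S901
G1 X145.54 Y52.51 F1013
G1 X145.54 Y21.27
G1 X60.92 Y21.27
G1 X60.92 Y52.51
M5
G00 X47.37 Y49.06
M3 S901
G1 X41.44 Y63.37 F1013
G1 X27.13 Y69.30
G1 X12.82 Y63.37
G1 X6.89 Y49.06
G1 X12.82 Y34.75
G1 X27.13 Y28.82
G1 X41.44 Y34.75
G1 X47.37 Y49.06
M5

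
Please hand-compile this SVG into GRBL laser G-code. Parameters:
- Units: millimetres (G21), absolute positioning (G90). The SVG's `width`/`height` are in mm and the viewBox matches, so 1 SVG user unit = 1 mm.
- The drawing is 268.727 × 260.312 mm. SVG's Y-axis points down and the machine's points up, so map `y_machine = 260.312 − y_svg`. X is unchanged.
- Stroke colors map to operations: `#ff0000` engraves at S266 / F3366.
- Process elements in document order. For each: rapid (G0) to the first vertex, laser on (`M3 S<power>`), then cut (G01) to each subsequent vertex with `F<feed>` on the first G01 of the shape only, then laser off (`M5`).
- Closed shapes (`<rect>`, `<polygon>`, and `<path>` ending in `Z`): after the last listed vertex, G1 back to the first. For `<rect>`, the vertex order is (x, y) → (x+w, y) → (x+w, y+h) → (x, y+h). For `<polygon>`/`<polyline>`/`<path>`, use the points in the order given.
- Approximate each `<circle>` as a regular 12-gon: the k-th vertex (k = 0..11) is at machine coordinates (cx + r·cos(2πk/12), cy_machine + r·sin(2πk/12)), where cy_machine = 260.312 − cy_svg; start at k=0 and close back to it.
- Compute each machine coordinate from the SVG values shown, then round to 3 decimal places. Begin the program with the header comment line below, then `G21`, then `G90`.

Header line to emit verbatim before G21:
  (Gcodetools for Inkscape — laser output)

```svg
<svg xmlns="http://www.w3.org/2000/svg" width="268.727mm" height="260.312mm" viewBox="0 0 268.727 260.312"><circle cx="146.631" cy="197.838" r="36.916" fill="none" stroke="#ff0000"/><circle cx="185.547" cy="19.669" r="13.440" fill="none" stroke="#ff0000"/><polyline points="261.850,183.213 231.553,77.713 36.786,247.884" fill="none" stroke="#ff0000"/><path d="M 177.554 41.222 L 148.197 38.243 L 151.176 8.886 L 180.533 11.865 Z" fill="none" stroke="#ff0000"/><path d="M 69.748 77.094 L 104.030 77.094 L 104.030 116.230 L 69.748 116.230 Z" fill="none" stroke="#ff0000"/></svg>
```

Since the viewBox matches the mm dimensions, user units are millimetres directly. The only transform is the Y-flip y_m = 260.312 − y_svg.

Shape 1 is a circle drawn with `<circle>`. Its stroke #ff0000 means engrave at S266, F3366. After flipping Y the toolpath is (183.547,62.474) → (178.601,80.932) → (165.089,94.444) → (146.631,99.390) → (128.173,94.444) → (114.661,80.932) → (109.715,62.474) → (114.661,44.016) → (128.173,30.504) → (146.631,25.558) → (165.089,30.504) → (178.601,44.016) → (183.547,62.474), returning to the start.

Shape 2 is a circle drawn with `<circle>`. Its stroke #ff0000 means engrave at S266, F3366. After flipping Y the toolpath is (198.987,240.643) → (197.186,247.363) → (192.267,252.282) → (185.547,254.083) → (178.827,252.282) → (173.908,247.363) → (172.107,240.643) → (173.908,233.923) → (178.827,229.004) → (185.547,227.203) → (192.267,229.004) → (197.186,233.923) → (198.987,240.643), returning to the start.

Shape 3 is a open polyline drawn with `<polyline>`. Its stroke #ff0000 means engrave at S266, F3366. After flipping Y the toolpath is (261.850,77.099) → (231.553,182.599) → (36.786,12.428).

Shape 4 is a regular polygon drawn with `<path>`. Its stroke #ff0000 means engrave at S266, F3366. After flipping Y the toolpath is (177.554,219.090) → (148.197,222.069) → (151.176,251.426) → (180.533,248.447) → (177.554,219.090), returning to the start.

Shape 5 is a rectangle drawn with `<path>`. Its stroke #ff0000 means engrave at S266, F3366. After flipping Y the toolpath is (69.748,183.218) → (104.030,183.218) → (104.030,144.082) → (69.748,144.082) → (69.748,183.218), returning to the start.

(Gcodetools for Inkscape — laser output)
G21
G90
G0 X183.547 Y62.474
M3 S266
G01 X178.601 Y80.932 F3366
G01 X165.089 Y94.444
G01 X146.631 Y99.390
G01 X128.173 Y94.444
G01 X114.661 Y80.932
G01 X109.715 Y62.474
G01 X114.661 Y44.016
G01 X128.173 Y30.504
G01 X146.631 Y25.558
G01 X165.089 Y30.504
G01 X178.601 Y44.016
G01 X183.547 Y62.474
M5
G0 X198.987 Y240.643
M3 S266
G01 X197.186 Y247.363 F3366
G01 X192.267 Y252.282
G01 X185.547 Y254.083
G01 X178.827 Y252.282
G01 X173.908 Y247.363
G01 X172.107 Y240.643
G01 X173.908 Y233.923
G01 X178.827 Y229.004
G01 X185.547 Y227.203
G01 X192.267 Y229.004
G01 X197.186 Y233.923
G01 X198.987 Y240.643
M5
G0 X261.850 Y77.099
M3 S266
G01 X231.553 Y182.599 F3366
G01 X36.786 Y12.428
M5
G0 X177.554 Y219.090
M3 S266
G01 X148.197 Y222.069 F3366
G01 X151.176 Y251.426
G01 X180.533 Y248.447
G01 X177.554 Y219.090
M5
G0 X69.748 Y183.218
M3 S266
G01 X104.030 Y183.218 F3366
G01 X104.030 Y144.082
G01 X69.748 Y144.082
G01 X69.748 Y183.218
M5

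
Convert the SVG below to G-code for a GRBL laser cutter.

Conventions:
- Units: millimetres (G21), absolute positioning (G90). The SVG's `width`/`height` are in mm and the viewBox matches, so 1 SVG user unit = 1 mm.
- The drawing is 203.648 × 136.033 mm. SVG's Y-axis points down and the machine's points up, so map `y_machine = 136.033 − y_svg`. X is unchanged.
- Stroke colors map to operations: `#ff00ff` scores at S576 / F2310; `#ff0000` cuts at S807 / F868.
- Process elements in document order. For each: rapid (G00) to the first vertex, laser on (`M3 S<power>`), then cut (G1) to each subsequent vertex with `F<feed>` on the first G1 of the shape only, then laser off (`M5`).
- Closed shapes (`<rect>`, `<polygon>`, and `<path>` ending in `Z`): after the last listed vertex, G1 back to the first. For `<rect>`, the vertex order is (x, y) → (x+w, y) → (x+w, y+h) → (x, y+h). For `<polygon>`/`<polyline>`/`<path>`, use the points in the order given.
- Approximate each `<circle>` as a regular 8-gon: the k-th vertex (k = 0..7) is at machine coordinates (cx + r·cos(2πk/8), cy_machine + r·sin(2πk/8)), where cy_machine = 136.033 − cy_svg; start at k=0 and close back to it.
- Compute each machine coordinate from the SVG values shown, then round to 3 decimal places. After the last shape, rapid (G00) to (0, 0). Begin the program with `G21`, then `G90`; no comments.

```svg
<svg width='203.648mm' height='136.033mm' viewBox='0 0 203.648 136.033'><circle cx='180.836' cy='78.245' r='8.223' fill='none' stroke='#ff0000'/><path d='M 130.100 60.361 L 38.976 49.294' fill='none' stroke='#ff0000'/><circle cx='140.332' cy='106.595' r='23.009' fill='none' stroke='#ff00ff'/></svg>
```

G21
G90
G00 X189.059 Y57.788
M3 S807
G1 X186.651 Y63.603 F868
G1 X180.836 Y66.011
G1 X175.021 Y63.603
G1 X172.613 Y57.788
G1 X175.021 Y51.973
G1 X180.836 Y49.565
G1 X186.651 Y51.973
G1 X189.059 Y57.788
M5
G00 X130.100 Y75.672
M3 S807
G1 X38.976 Y86.739 F868
M5
G00 X163.341 Y29.438
M3 S576
G1 X156.602 Y45.708 F2310
G1 X140.332 Y52.447
G1 X124.062 Y45.708
G1 X117.323 Y29.438
G1 X124.062 Y13.168
G1 X140.332 Y6.429
G1 X156.602 Y13.168
G1 X163.341 Y29.438
M5
G00 X0.000 Y0.000

viewBox `0 0 203.648 136.033` with mm width/height → 1 unit = 1 mm. Flip: y_m = 136.033 − y_svg.

**Shape 1** — `<circle>` circle, stroke `#ff0000` → cut (S807, F868). Machine vertices: (189.059,57.788) → (186.651,63.603) → (180.836,66.011) → (175.021,63.603) → (172.613,57.788) → (175.021,51.973) → (180.836,49.565) → (186.651,51.973) → (189.059,57.788). Closed: final G1 returns to the first vertex.

**Shape 2** — `<path>` line segment, stroke `#ff0000` → cut (S807, F868). Machine vertices: (130.100,75.672) → (38.976,86.739). Open path.

**Shape 3** — `<circle>` circle, stroke `#ff00ff` → score (S576, F2310). Machine vertices: (163.341,29.438) → (156.602,45.708) → (140.332,52.447) → (124.062,45.708) → (117.323,29.438) → (124.062,13.168) → (140.332,6.429) → (156.602,13.168) → (163.341,29.438). Closed: final G1 returns to the first vertex.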